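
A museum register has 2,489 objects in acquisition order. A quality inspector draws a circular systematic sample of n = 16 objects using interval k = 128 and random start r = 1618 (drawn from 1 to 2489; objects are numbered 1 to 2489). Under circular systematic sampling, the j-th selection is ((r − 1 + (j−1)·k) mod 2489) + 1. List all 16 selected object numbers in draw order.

1618, 1746, 1874, 2002, 2130, 2258, 2386, 25, 153, 281, 409, 537, 665, 793, 921, 1049

Selection 1: 1618
Selection 2: 1618 + 128 = 1746
Selection 3: 1746 + 128 = 1874
Selection 4: 1874 + 128 = 2002
Selection 5: 2002 + 128 = 2130
Selection 6: 2130 + 128 = 2258
Selection 7: 2258 + 128 = 2386
Selection 8: 2386 + 128 = 2514 → 2514 − 2489 = 25
Selection 9: 25 + 128 = 153
Selection 10: 153 + 128 = 281
Selection 11: 281 + 128 = 409
Selection 12: 409 + 128 = 537
Selection 13: 537 + 128 = 665
Selection 14: 665 + 128 = 793
Selection 15: 793 + 128 = 921
Selection 16: 921 + 128 = 1049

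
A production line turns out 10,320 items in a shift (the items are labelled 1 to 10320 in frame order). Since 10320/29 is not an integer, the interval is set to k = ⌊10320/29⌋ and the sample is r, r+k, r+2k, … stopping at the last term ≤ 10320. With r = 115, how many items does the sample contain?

29

k = ⌊10320/29⌋ = 355
Achieved size = ⌊(10320 − 115)/355⌋ + 1 = ⌊10205/355⌋ + 1 = 28 + 1 = 29
(last selection: 115 + 28×355 = 10055 ≤ 10320; next would be 10410 > 10320)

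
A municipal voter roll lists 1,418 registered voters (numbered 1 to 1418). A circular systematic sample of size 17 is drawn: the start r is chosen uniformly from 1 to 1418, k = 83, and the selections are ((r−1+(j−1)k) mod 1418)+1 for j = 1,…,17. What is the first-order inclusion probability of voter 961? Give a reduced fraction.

17/1418

For each position j, as r ranges over 1…1418 the j-th selection hits every voter exactly once, so voter 961 is selected for exactly 17 of the 1418 starts.
Inclusion probability = 17/1418.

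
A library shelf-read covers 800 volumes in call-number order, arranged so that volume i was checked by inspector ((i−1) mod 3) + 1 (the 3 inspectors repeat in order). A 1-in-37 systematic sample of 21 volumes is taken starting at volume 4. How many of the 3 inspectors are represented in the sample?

3

Consecutive selections differ by k = 37, so their inspector numbers differ by 37 mod 3 = 1.
gcd(37, 3) = 1, so the sample visits 3/1 = 3 distinct residues mod 3.
Start 4 is inspector 1; the inspectors hit are 1, 2, 3.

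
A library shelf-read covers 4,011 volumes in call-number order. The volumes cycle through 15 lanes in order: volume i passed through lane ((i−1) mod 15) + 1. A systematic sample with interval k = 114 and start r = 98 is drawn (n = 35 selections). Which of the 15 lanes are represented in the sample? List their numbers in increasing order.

Consecutive selections differ by k = 114, so their lane numbers differ by 114 mod 15 = 9.
gcd(114, 15) = 3, so the sample visits 15/3 = 5 distinct residues mod 15.
Start 98 is lane 8; the lanes hit are 2, 5, 8, 11, 14.

2, 5, 8, 11, 14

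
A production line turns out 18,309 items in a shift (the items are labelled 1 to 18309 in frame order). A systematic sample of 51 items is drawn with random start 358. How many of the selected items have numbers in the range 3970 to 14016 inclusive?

k = 18309/51 = 359
First selection ≥ 3970: 358 + ⌈(3970−358)/359⌉·359 = 358 + 11×359 = 4307
Last selection ≤ 14016: 358 + ⌊(14016−358)/359⌋·359 = 358 + 38×359 = 14000
Count = 38 − 11 + 1 = 28

28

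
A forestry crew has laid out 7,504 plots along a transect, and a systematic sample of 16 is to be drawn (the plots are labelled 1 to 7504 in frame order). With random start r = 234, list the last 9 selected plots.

k = N/n = 7504/16 = 469
8th selection = 234 + 7×469 = 3517
9th: 3517 + 469 = 3986
10th: 3986 + 469 = 4455
11th: 4455 + 469 = 4924
12th: 4924 + 469 = 5393
13th: 5393 + 469 = 5862
14th: 5862 + 469 = 6331
15th: 6331 + 469 = 6800
16th: 6800 + 469 = 7269

3517, 3986, 4455, 4924, 5393, 5862, 6331, 6800, 7269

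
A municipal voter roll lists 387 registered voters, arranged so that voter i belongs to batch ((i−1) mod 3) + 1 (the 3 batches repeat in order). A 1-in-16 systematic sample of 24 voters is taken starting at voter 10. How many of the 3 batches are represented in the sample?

3

Consecutive selections differ by k = 16, so their batch numbers differ by 16 mod 3 = 1.
gcd(16, 3) = 1, so the sample visits 3/1 = 3 distinct residues mod 3.
Start 10 is batch 1; the batches hit are 1, 2, 3.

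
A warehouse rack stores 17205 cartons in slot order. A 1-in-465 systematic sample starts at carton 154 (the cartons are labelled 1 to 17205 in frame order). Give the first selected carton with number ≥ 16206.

k = 465
Steps past start: ⌈(16206 − 154)/465⌉ = ⌈16052/465⌉ = 35
Selected carton: 154 + 35×465 = 16429

16429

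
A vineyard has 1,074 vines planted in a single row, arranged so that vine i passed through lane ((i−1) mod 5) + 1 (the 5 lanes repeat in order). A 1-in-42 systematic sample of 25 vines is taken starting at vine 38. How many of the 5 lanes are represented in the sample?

Consecutive selections differ by k = 42, so their lane numbers differ by 42 mod 5 = 2.
gcd(42, 5) = 1, so the sample visits 5/1 = 5 distinct residues mod 5.
Start 38 is lane 3; the lanes hit are 1, 2, 3, 4, 5.

5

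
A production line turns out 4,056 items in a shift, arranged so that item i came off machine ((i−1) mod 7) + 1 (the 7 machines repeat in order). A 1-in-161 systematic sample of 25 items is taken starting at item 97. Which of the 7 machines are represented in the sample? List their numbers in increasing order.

6

Consecutive selections differ by k = 161, so their machine numbers differ by 161 mod 7 = 0.
gcd(161, 7) = 7, so the sample visits 7/7 = 1 distinct residues mod 7.
Start 97 is machine 6; the machines hit are 6.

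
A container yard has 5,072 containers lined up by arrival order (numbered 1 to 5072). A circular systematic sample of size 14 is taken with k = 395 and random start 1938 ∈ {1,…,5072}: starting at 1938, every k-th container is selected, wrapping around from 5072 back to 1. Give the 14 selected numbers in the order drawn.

Selection 1: 1938
Selection 2: 1938 + 395 = 2333
Selection 3: 2333 + 395 = 2728
Selection 4: 2728 + 395 = 3123
Selection 5: 3123 + 395 = 3518
Selection 6: 3518 + 395 = 3913
Selection 7: 3913 + 395 = 4308
Selection 8: 4308 + 395 = 4703
Selection 9: 4703 + 395 = 5098 → 5098 − 5072 = 26
Selection 10: 26 + 395 = 421
Selection 11: 421 + 395 = 816
Selection 12: 816 + 395 = 1211
Selection 13: 1211 + 395 = 1606
Selection 14: 1606 + 395 = 2001

1938, 2333, 2728, 3123, 3518, 3913, 4308, 4703, 26, 421, 816, 1211, 1606, 2001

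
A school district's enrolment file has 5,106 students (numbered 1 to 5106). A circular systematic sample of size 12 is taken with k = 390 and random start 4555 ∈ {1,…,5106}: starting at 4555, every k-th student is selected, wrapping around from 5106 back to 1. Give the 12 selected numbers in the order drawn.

Selection 1: 4555
Selection 2: 4555 + 390 = 4945
Selection 3: 4945 + 390 = 5335 → 5335 − 5106 = 229
Selection 4: 229 + 390 = 619
Selection 5: 619 + 390 = 1009
Selection 6: 1009 + 390 = 1399
Selection 7: 1399 + 390 = 1789
Selection 8: 1789 + 390 = 2179
Selection 9: 2179 + 390 = 2569
Selection 10: 2569 + 390 = 2959
Selection 11: 2959 + 390 = 3349
Selection 12: 3349 + 390 = 3739

4555, 4945, 229, 619, 1009, 1399, 1789, 2179, 2569, 2959, 3349, 3739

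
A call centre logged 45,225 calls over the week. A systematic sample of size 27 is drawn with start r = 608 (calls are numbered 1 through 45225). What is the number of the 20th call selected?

k = 45225/27 = 1675
20th selection = r + (20−1)·k = 608 + 19×1675 = 608 + 31825 = 32433

32433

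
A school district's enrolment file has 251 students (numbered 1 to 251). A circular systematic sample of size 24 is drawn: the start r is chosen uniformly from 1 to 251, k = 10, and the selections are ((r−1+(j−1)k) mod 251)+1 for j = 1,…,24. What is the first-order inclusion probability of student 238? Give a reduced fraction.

24/251

For each position j, as r ranges over 1…251 the j-th selection hits every student exactly once, so student 238 is selected for exactly 24 of the 251 starts.
Inclusion probability = 24/251.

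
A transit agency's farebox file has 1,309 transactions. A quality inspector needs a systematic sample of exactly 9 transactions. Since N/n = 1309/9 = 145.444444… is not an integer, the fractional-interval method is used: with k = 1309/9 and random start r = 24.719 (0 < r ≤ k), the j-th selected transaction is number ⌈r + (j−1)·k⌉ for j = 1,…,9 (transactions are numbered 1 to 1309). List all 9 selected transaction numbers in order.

25, 171, 316, 462, 607, 752, 898, 1043, 1189

j=1: r + 0k = 24.719 → ⌈·⌉ = 25
j=2: r + 1k = 170.163444… → ⌈·⌉ = 171
j=3: r + 2k = 315.607888… → ⌈·⌉ = 316
j=4: r + 3k = 461.052333… → ⌈·⌉ = 462
j=5: r + 4k = 606.496777… → ⌈·⌉ = 607
j=6: r + 5k = 751.941222… → ⌈·⌉ = 752
j=7: r + 6k = 897.385666… → ⌈·⌉ = 898
j=8: r + 7k = 1042.830111… → ⌈·⌉ = 1043
j=9: r + 8k = 1188.274555… → ⌈·⌉ = 1189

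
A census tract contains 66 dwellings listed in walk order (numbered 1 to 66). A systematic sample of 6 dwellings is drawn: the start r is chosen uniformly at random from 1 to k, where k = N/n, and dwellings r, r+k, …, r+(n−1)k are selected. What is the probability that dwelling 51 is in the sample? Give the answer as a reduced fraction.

k = 66/6 = 11.
Dwelling 51 is selected iff r ≡ 51 (mod 11); exactly one such r in {1,…,11}.
Inclusion probability = 1/11.

1/11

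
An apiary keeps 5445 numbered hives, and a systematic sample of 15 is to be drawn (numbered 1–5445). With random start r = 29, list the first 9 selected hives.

29, 392, 755, 1118, 1481, 1844, 2207, 2570, 2933

k = N/n = 5445/15 = 363
hive 1: 29
hive 2: 29 + 363 = 392
hive 3: 392 + 363 = 755
hive 4: 755 + 363 = 1118
hive 5: 1118 + 363 = 1481
hive 6: 1481 + 363 = 1844
hive 7: 1844 + 363 = 2207
hive 8: 2207 + 363 = 2570
hive 9: 2570 + 363 = 2933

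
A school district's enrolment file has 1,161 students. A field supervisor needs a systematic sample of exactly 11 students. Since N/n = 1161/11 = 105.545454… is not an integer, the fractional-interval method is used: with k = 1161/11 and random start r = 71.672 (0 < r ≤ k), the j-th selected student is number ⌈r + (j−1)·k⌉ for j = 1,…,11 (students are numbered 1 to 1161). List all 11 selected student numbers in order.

j=1: r + 0k = 71.672 → ⌈·⌉ = 72
j=2: r + 1k = 177.217454… → ⌈·⌉ = 178
j=3: r + 2k = 282.762909… → ⌈·⌉ = 283
j=4: r + 3k = 388.308363… → ⌈·⌉ = 389
j=5: r + 4k = 493.853818… → ⌈·⌉ = 494
j=6: r + 5k = 599.399272… → ⌈·⌉ = 600
j=7: r + 6k = 704.944727… → ⌈·⌉ = 705
j=8: r + 7k = 810.490181… → ⌈·⌉ = 811
j=9: r + 8k = 916.035636… → ⌈·⌉ = 917
j=10: r + 9k = 1021.581090… → ⌈·⌉ = 1022
j=11: r + 10k = 1127.126545… → ⌈·⌉ = 1128

72, 178, 283, 389, 494, 600, 705, 811, 917, 1022, 1128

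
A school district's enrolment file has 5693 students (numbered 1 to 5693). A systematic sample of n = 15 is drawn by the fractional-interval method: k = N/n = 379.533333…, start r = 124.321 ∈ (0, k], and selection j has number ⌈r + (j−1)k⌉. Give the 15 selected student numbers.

125, 504, 884, 1263, 1643, 2022, 2402, 2782, 3161, 3541, 3920, 4300, 4679, 5059, 5438

j=1: r + 0k = 124.321 → ⌈·⌉ = 125
j=2: r + 1k = 503.854333… → ⌈·⌉ = 504
j=3: r + 2k = 883.387666… → ⌈·⌉ = 884
j=4: r + 3k = 1262.921 → ⌈·⌉ = 1263
j=5: r + 4k = 1642.454333… → ⌈·⌉ = 1643
j=6: r + 5k = 2021.987666… → ⌈·⌉ = 2022
j=7: r + 6k = 2401.521 → ⌈·⌉ = 2402
j=8: r + 7k = 2781.054333… → ⌈·⌉ = 2782
j=9: r + 8k = 3160.587666… → ⌈·⌉ = 3161
j=10: r + 9k = 3540.121 → ⌈·⌉ = 3541
j=11: r + 10k = 3919.654333… → ⌈·⌉ = 3920
j=12: r + 11k = 4299.187666… → ⌈·⌉ = 4300
j=13: r + 12k = 4678.721 → ⌈·⌉ = 4679
j=14: r + 13k = 5058.254333… → ⌈·⌉ = 5059
j=15: r + 14k = 5437.787666… → ⌈·⌉ = 5438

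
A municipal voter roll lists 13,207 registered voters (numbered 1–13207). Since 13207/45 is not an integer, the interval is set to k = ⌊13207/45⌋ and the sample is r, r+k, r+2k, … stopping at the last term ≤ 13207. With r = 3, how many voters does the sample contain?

k = ⌊13207/45⌋ = 293
Achieved size = ⌊(13207 − 3)/293⌋ + 1 = ⌊13204/293⌋ + 1 = 45 + 1 = 46
(last selection: 3 + 45×293 = 13188 ≤ 13207; next would be 13481 > 13207)

46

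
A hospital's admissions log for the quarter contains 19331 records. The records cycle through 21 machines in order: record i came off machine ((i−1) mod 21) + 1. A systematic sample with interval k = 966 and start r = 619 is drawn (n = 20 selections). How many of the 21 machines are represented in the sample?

Consecutive selections differ by k = 966, so their machine numbers differ by 966 mod 21 = 0.
gcd(966, 21) = 21, so the sample visits 21/21 = 1 distinct residues mod 21.
Start 619 is machine 10; the machines hit are 10.

1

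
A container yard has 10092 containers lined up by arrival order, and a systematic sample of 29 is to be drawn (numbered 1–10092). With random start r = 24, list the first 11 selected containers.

24, 372, 720, 1068, 1416, 1764, 2112, 2460, 2808, 3156, 3504

k = N/n = 10092/29 = 348
container 1: 24
container 2: 24 + 348 = 372
container 3: 372 + 348 = 720
container 4: 720 + 348 = 1068
container 5: 1068 + 348 = 1416
container 6: 1416 + 348 = 1764
container 7: 1764 + 348 = 2112
container 8: 2112 + 348 = 2460
container 9: 2460 + 348 = 2808
container 10: 2808 + 348 = 3156
container 11: 3156 + 348 = 3504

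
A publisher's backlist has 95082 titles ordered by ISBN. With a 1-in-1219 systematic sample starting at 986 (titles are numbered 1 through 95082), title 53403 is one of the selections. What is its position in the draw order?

k = 1219
position = (53403 − 986)/1219 + 1 = 52417/1219 + 1 = 43 + 1 = 44

44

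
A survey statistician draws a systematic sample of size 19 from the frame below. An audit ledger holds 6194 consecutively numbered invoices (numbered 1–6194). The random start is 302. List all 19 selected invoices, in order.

302, 628, 954, 1280, 1606, 1932, 2258, 2584, 2910, 3236, 3562, 3888, 4214, 4540, 4866, 5192, 5518, 5844, 6170

k = N/n = 6194/19 = 326
invoice 1: 302
invoice 2: 302 + 326 = 628
invoice 3: 628 + 326 = 954
invoice 4: 954 + 326 = 1280
invoice 5: 1280 + 326 = 1606
invoice 6: 1606 + 326 = 1932
invoice 7: 1932 + 326 = 2258
invoice 8: 2258 + 326 = 2584
invoice 9: 2584 + 326 = 2910
invoice 10: 2910 + 326 = 3236
invoice 11: 3236 + 326 = 3562
invoice 12: 3562 + 326 = 3888
invoice 13: 3888 + 326 = 4214
invoice 14: 4214 + 326 = 4540
invoice 15: 4540 + 326 = 4866
invoice 16: 4866 + 326 = 5192
invoice 17: 5192 + 326 = 5518
invoice 18: 5518 + 326 = 5844
invoice 19: 5844 + 326 = 6170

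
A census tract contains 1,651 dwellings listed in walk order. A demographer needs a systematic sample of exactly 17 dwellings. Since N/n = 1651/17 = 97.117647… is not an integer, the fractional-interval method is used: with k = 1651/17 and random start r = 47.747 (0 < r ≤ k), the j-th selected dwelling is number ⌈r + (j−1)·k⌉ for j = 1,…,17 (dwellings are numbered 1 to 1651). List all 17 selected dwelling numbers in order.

48, 145, 242, 340, 437, 534, 631, 728, 825, 922, 1019, 1117, 1214, 1311, 1408, 1505, 1602

j=1: r + 0k = 47.747 → ⌈·⌉ = 48
j=2: r + 1k = 144.864647… → ⌈·⌉ = 145
j=3: r + 2k = 241.982294… → ⌈·⌉ = 242
j=4: r + 3k = 339.099941… → ⌈·⌉ = 340
j=5: r + 4k = 436.217588… → ⌈·⌉ = 437
j=6: r + 5k = 533.335235… → ⌈·⌉ = 534
j=7: r + 6k = 630.452882… → ⌈·⌉ = 631
j=8: r + 7k = 727.570529… → ⌈·⌉ = 728
j=9: r + 8k = 824.688176… → ⌈·⌉ = 825
j=10: r + 9k = 921.805823… → ⌈·⌉ = 922
j=11: r + 10k = 1018.923470… → ⌈·⌉ = 1019
j=12: r + 11k = 1116.041117… → ⌈·⌉ = 1117
j=13: r + 12k = 1213.158764… → ⌈·⌉ = 1214
j=14: r + 13k = 1310.276411… → ⌈·⌉ = 1311
j=15: r + 14k = 1407.394058… → ⌈·⌉ = 1408
j=16: r + 15k = 1504.511705… → ⌈·⌉ = 1505
j=17: r + 16k = 1601.629352… → ⌈·⌉ = 1602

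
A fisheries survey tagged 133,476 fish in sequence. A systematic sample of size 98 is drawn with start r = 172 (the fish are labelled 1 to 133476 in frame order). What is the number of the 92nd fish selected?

124114

k = 133476/98 = 1362
92nd selection = r + (92−1)·k = 172 + 91×1362 = 172 + 123942 = 124114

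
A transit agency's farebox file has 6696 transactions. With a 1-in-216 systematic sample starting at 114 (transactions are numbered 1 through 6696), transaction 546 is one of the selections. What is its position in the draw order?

3

k = 216
position = (546 − 114)/216 + 1 = 432/216 + 1 = 2 + 1 = 3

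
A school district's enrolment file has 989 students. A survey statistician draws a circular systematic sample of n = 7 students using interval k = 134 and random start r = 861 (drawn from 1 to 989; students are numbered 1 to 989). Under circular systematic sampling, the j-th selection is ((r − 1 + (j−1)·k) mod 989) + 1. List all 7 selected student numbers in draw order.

861, 6, 140, 274, 408, 542, 676

Selection 1: 861
Selection 2: 861 + 134 = 995 → 995 − 989 = 6
Selection 3: 6 + 134 = 140
Selection 4: 140 + 134 = 274
Selection 5: 274 + 134 = 408
Selection 6: 408 + 134 = 542
Selection 7: 542 + 134 = 676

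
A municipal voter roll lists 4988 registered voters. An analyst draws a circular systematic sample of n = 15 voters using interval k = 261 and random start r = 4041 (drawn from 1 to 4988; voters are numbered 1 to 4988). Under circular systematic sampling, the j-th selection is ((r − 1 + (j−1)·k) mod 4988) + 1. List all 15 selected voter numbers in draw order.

Selection 1: 4041
Selection 2: 4041 + 261 = 4302
Selection 3: 4302 + 261 = 4563
Selection 4: 4563 + 261 = 4824
Selection 5: 4824 + 261 = 5085 → 5085 − 4988 = 97
Selection 6: 97 + 261 = 358
Selection 7: 358 + 261 = 619
Selection 8: 619 + 261 = 880
Selection 9: 880 + 261 = 1141
Selection 10: 1141 + 261 = 1402
Selection 11: 1402 + 261 = 1663
Selection 12: 1663 + 261 = 1924
Selection 13: 1924 + 261 = 2185
Selection 14: 2185 + 261 = 2446
Selection 15: 2446 + 261 = 2707

4041, 4302, 4563, 4824, 97, 358, 619, 880, 1141, 1402, 1663, 1924, 2185, 2446, 2707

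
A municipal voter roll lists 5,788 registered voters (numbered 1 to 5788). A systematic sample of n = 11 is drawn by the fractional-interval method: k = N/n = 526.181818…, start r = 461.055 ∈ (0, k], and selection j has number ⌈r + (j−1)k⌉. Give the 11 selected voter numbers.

j=1: r + 0k = 461.055 → ⌈·⌉ = 462
j=2: r + 1k = 987.236818… → ⌈·⌉ = 988
j=3: r + 2k = 1513.418636… → ⌈·⌉ = 1514
j=4: r + 3k = 2039.600454… → ⌈·⌉ = 2040
j=5: r + 4k = 2565.782272… → ⌈·⌉ = 2566
j=6: r + 5k = 3091.964090… → ⌈·⌉ = 3092
j=7: r + 6k = 3618.145909… → ⌈·⌉ = 3619
j=8: r + 7k = 4144.327727… → ⌈·⌉ = 4145
j=9: r + 8k = 4670.509545… → ⌈·⌉ = 4671
j=10: r + 9k = 5196.691363… → ⌈·⌉ = 5197
j=11: r + 10k = 5722.873181… → ⌈·⌉ = 5723

462, 988, 1514, 2040, 2566, 3092, 3619, 4145, 4671, 5197, 5723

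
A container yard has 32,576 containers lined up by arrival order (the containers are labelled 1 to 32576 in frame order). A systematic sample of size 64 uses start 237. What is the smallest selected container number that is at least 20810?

k = 32576/64 = 509
Steps past start: ⌈(20810 − 237)/509⌉ = ⌈20573/509⌉ = 41
Selected container: 237 + 41×509 = 21106

21106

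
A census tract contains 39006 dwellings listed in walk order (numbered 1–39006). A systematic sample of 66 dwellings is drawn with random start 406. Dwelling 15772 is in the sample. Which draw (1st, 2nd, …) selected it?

27

k = 39006/66 = 591
position = (15772 − 406)/591 + 1 = 15366/591 + 1 = 26 + 1 = 27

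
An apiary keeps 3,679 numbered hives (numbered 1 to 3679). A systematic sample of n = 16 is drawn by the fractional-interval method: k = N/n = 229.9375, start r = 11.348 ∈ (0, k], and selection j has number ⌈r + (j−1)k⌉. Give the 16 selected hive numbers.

j=1: r + 0k = 11.348 → ⌈·⌉ = 12
j=2: r + 1k = 241.2855 → ⌈·⌉ = 242
j=3: r + 2k = 471.223 → ⌈·⌉ = 472
j=4: r + 3k = 701.1605 → ⌈·⌉ = 702
j=5: r + 4k = 931.098 → ⌈·⌉ = 932
j=6: r + 5k = 1161.0355 → ⌈·⌉ = 1162
j=7: r + 6k = 1390.973 → ⌈·⌉ = 1391
j=8: r + 7k = 1620.9105 → ⌈·⌉ = 1621
j=9: r + 8k = 1850.848 → ⌈·⌉ = 1851
j=10: r + 9k = 2080.7855 → ⌈·⌉ = 2081
j=11: r + 10k = 2310.723 → ⌈·⌉ = 2311
j=12: r + 11k = 2540.6605 → ⌈·⌉ = 2541
j=13: r + 12k = 2770.598 → ⌈·⌉ = 2771
j=14: r + 13k = 3000.5355 → ⌈·⌉ = 3001
j=15: r + 14k = 3230.473 → ⌈·⌉ = 3231
j=16: r + 15k = 3460.4105 → ⌈·⌉ = 3461

12, 242, 472, 702, 932, 1162, 1391, 1621, 1851, 2081, 2311, 2541, 2771, 3001, 3231, 3461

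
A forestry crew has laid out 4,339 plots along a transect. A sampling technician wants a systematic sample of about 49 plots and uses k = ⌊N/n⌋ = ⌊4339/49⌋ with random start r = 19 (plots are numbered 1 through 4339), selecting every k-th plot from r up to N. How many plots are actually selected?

50

k = ⌊4339/49⌋ = 88
Achieved size = ⌊(4339 − 19)/88⌋ + 1 = ⌊4320/88⌋ + 1 = 49 + 1 = 50
(last selection: 19 + 49×88 = 4331 ≤ 4339; next would be 4419 > 4339)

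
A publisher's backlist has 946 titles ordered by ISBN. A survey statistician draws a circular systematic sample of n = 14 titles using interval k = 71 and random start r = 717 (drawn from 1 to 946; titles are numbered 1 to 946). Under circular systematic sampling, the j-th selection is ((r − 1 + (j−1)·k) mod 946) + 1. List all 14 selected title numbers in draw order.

Selection 1: 717
Selection 2: 717 + 71 = 788
Selection 3: 788 + 71 = 859
Selection 4: 859 + 71 = 930
Selection 5: 930 + 71 = 1001 → 1001 − 946 = 55
Selection 6: 55 + 71 = 126
Selection 7: 126 + 71 = 197
Selection 8: 197 + 71 = 268
Selection 9: 268 + 71 = 339
Selection 10: 339 + 71 = 410
Selection 11: 410 + 71 = 481
Selection 12: 481 + 71 = 552
Selection 13: 552 + 71 = 623
Selection 14: 623 + 71 = 694

717, 788, 859, 930, 55, 126, 197, 268, 339, 410, 481, 552, 623, 694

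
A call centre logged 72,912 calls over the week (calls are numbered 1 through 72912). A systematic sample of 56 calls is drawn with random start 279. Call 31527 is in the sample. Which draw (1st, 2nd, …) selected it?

k = 72912/56 = 1302
position = (31527 − 279)/1302 + 1 = 31248/1302 + 1 = 24 + 1 = 25

25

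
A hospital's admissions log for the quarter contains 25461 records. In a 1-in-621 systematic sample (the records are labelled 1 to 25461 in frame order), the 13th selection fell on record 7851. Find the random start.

k = 621
r = 7851 − (13−1)×621 = 7851 − 7452 = 399

399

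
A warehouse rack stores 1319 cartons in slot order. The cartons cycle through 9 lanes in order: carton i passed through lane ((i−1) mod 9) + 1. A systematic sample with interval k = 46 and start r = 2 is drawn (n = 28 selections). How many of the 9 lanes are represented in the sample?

9

Consecutive selections differ by k = 46, so their lane numbers differ by 46 mod 9 = 1.
gcd(46, 9) = 1, so the sample visits 9/1 = 9 distinct residues mod 9.
Start 2 is lane 2; the lanes hit are 1, 2, 3, 4, 5, 6, 7, 8, 9.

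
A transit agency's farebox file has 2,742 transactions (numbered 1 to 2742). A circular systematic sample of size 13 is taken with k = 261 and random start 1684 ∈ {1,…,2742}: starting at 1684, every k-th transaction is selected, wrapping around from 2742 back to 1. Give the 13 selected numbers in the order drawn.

Selection 1: 1684
Selection 2: 1684 + 261 = 1945
Selection 3: 1945 + 261 = 2206
Selection 4: 2206 + 261 = 2467
Selection 5: 2467 + 261 = 2728
Selection 6: 2728 + 261 = 2989 → 2989 − 2742 = 247
Selection 7: 247 + 261 = 508
Selection 8: 508 + 261 = 769
Selection 9: 769 + 261 = 1030
Selection 10: 1030 + 261 = 1291
Selection 11: 1291 + 261 = 1552
Selection 12: 1552 + 261 = 1813
Selection 13: 1813 + 261 = 2074

1684, 1945, 2206, 2467, 2728, 247, 508, 769, 1030, 1291, 1552, 1813, 2074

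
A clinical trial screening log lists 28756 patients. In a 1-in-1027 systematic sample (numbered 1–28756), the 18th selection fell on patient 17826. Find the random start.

k = 1027
r = 17826 − (18−1)×1027 = 17826 − 17459 = 367

367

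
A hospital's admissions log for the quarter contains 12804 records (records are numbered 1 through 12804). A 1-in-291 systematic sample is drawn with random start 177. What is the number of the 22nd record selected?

6288

k = 291
22nd selection = r + (22−1)·k = 177 + 21×291 = 177 + 6111 = 6288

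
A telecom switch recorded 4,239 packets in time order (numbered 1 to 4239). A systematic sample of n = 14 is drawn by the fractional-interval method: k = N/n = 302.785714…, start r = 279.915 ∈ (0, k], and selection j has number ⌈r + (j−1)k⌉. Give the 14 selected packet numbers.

j=1: r + 0k = 279.915 → ⌈·⌉ = 280
j=2: r + 1k = 582.700714… → ⌈·⌉ = 583
j=3: r + 2k = 885.486428… → ⌈·⌉ = 886
j=4: r + 3k = 1188.272142… → ⌈·⌉ = 1189
j=5: r + 4k = 1491.057857… → ⌈·⌉ = 1492
j=6: r + 5k = 1793.843571… → ⌈·⌉ = 1794
j=7: r + 6k = 2096.629285… → ⌈·⌉ = 2097
j=8: r + 7k = 2399.415 → ⌈·⌉ = 2400
j=9: r + 8k = 2702.200714… → ⌈·⌉ = 2703
j=10: r + 9k = 3004.986428… → ⌈·⌉ = 3005
j=11: r + 10k = 3307.772142… → ⌈·⌉ = 3308
j=12: r + 11k = 3610.557857… → ⌈·⌉ = 3611
j=13: r + 12k = 3913.343571… → ⌈·⌉ = 3914
j=14: r + 13k = 4216.129285… → ⌈·⌉ = 4217

280, 583, 886, 1189, 1492, 1794, 2097, 2400, 2703, 3005, 3308, 3611, 3914, 4217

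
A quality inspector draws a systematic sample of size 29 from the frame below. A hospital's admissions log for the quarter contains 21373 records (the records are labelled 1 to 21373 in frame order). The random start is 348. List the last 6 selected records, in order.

17299, 18036, 18773, 19510, 20247, 20984

k = N/n = 21373/29 = 737
24th selection = 348 + 23×737 = 17299
25th: 17299 + 737 = 18036
26th: 18036 + 737 = 18773
27th: 18773 + 737 = 19510
28th: 19510 + 737 = 20247
29th: 20247 + 737 = 20984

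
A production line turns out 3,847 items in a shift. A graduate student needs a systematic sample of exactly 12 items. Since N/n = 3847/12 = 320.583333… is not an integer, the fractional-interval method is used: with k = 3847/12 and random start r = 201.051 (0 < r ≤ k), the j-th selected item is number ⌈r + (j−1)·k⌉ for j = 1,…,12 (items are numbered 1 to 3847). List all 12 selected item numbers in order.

202, 522, 843, 1163, 1484, 1804, 2125, 2446, 2766, 3087, 3407, 3728

j=1: r + 0k = 201.051 → ⌈·⌉ = 202
j=2: r + 1k = 521.634333… → ⌈·⌉ = 522
j=3: r + 2k = 842.217666… → ⌈·⌉ = 843
j=4: r + 3k = 1162.801 → ⌈·⌉ = 1163
j=5: r + 4k = 1483.384333… → ⌈·⌉ = 1484
j=6: r + 5k = 1803.967666… → ⌈·⌉ = 1804
j=7: r + 6k = 2124.551 → ⌈·⌉ = 2125
j=8: r + 7k = 2445.134333… → ⌈·⌉ = 2446
j=9: r + 8k = 2765.717666… → ⌈·⌉ = 2766
j=10: r + 9k = 3086.301 → ⌈·⌉ = 3087
j=11: r + 10k = 3406.884333… → ⌈·⌉ = 3407
j=12: r + 11k = 3727.467666… → ⌈·⌉ = 3728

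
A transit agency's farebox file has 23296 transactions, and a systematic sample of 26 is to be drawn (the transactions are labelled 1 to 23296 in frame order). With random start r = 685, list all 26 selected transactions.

k = N/n = 23296/26 = 896
transaction 1: 685
transaction 2: 685 + 896 = 1581
transaction 3: 1581 + 896 = 2477
transaction 4: 2477 + 896 = 3373
transaction 5: 3373 + 896 = 4269
transaction 6: 4269 + 896 = 5165
transaction 7: 5165 + 896 = 6061
transaction 8: 6061 + 896 = 6957
transaction 9: 6957 + 896 = 7853
transaction 10: 7853 + 896 = 8749
transaction 11: 8749 + 896 = 9645
transaction 12: 9645 + 896 = 10541
transaction 13: 10541 + 896 = 11437
transaction 14: 11437 + 896 = 12333
transaction 15: 12333 + 896 = 13229
transaction 16: 13229 + 896 = 14125
transaction 17: 14125 + 896 = 15021
transaction 18: 15021 + 896 = 15917
transaction 19: 15917 + 896 = 16813
transaction 20: 16813 + 896 = 17709
transaction 21: 17709 + 896 = 18605
transaction 22: 18605 + 896 = 19501
transaction 23: 19501 + 896 = 20397
transaction 24: 20397 + 896 = 21293
transaction 25: 21293 + 896 = 22189
transaction 26: 22189 + 896 = 23085

685, 1581, 2477, 3373, 4269, 5165, 6061, 6957, 7853, 8749, 9645, 10541, 11437, 12333, 13229, 14125, 15021, 15917, 16813, 17709, 18605, 19501, 20397, 21293, 22189, 23085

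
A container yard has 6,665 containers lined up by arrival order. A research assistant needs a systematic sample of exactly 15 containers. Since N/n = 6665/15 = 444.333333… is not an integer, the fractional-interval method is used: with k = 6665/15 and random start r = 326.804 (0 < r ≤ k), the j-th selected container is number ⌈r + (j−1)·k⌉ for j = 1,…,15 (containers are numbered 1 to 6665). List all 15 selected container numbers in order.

327, 772, 1216, 1660, 2105, 2549, 2993, 3438, 3882, 4326, 4771, 5215, 5659, 6104, 6548

j=1: r + 0k = 326.804 → ⌈·⌉ = 327
j=2: r + 1k = 771.137333… → ⌈·⌉ = 772
j=3: r + 2k = 1215.470666… → ⌈·⌉ = 1216
j=4: r + 3k = 1659.804 → ⌈·⌉ = 1660
j=5: r + 4k = 2104.137333… → ⌈·⌉ = 2105
j=6: r + 5k = 2548.470666… → ⌈·⌉ = 2549
j=7: r + 6k = 2992.804 → ⌈·⌉ = 2993
j=8: r + 7k = 3437.137333… → ⌈·⌉ = 3438
j=9: r + 8k = 3881.470666… → ⌈·⌉ = 3882
j=10: r + 9k = 4325.804 → ⌈·⌉ = 4326
j=11: r + 10k = 4770.137333… → ⌈·⌉ = 4771
j=12: r + 11k = 5214.470666… → ⌈·⌉ = 5215
j=13: r + 12k = 5658.804 → ⌈·⌉ = 5659
j=14: r + 13k = 6103.137333… → ⌈·⌉ = 6104
j=15: r + 14k = 6547.470666… → ⌈·⌉ = 6548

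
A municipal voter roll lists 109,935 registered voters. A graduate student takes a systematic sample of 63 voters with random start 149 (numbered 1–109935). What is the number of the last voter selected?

108339

k = 109935/63 = 1745
63rd selection = r + (63−1)·k = 149 + 62×1745 = 149 + 108190 = 108339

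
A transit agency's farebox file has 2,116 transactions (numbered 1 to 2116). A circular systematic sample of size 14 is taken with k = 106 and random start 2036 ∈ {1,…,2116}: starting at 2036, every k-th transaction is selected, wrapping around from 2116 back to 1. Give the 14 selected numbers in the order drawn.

Selection 1: 2036
Selection 2: 2036 + 106 = 2142 → 2142 − 2116 = 26
Selection 3: 26 + 106 = 132
Selection 4: 132 + 106 = 238
Selection 5: 238 + 106 = 344
Selection 6: 344 + 106 = 450
Selection 7: 450 + 106 = 556
Selection 8: 556 + 106 = 662
Selection 9: 662 + 106 = 768
Selection 10: 768 + 106 = 874
Selection 11: 874 + 106 = 980
Selection 12: 980 + 106 = 1086
Selection 13: 1086 + 106 = 1192
Selection 14: 1192 + 106 = 1298

2036, 26, 132, 238, 344, 450, 556, 662, 768, 874, 980, 1086, 1192, 1298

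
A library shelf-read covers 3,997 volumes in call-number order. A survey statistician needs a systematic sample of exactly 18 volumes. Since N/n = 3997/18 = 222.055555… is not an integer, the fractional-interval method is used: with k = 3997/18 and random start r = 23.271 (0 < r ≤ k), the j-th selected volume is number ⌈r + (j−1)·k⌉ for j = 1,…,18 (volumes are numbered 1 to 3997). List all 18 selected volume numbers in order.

j=1: r + 0k = 23.271 → ⌈·⌉ = 24
j=2: r + 1k = 245.326555… → ⌈·⌉ = 246
j=3: r + 2k = 467.382111… → ⌈·⌉ = 468
j=4: r + 3k = 689.437666… → ⌈·⌉ = 690
j=5: r + 4k = 911.493222… → ⌈·⌉ = 912
j=6: r + 5k = 1133.548777… → ⌈·⌉ = 1134
j=7: r + 6k = 1355.604333… → ⌈·⌉ = 1356
j=8: r + 7k = 1577.659888… → ⌈·⌉ = 1578
j=9: r + 8k = 1799.715444… → ⌈·⌉ = 1800
j=10: r + 9k = 2021.771 → ⌈·⌉ = 2022
j=11: r + 10k = 2243.826555… → ⌈·⌉ = 2244
j=12: r + 11k = 2465.882111… → ⌈·⌉ = 2466
j=13: r + 12k = 2687.937666… → ⌈·⌉ = 2688
j=14: r + 13k = 2909.993222… → ⌈·⌉ = 2910
j=15: r + 14k = 3132.048777… → ⌈·⌉ = 3133
j=16: r + 15k = 3354.104333… → ⌈·⌉ = 3355
j=17: r + 16k = 3576.159888… → ⌈·⌉ = 3577
j=18: r + 17k = 3798.215444… → ⌈·⌉ = 3799

24, 246, 468, 690, 912, 1134, 1356, 1578, 1800, 2022, 2244, 2466, 2688, 2910, 3133, 3355, 3577, 3799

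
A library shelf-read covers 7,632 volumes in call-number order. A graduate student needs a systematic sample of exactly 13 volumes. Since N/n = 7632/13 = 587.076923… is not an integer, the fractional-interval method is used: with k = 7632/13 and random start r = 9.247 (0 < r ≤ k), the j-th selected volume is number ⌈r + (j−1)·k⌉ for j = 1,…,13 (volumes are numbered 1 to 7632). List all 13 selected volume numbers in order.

10, 597, 1184, 1771, 2358, 2945, 3532, 4119, 4706, 5293, 5881, 6468, 7055

j=1: r + 0k = 9.247 → ⌈·⌉ = 10
j=2: r + 1k = 596.323923… → ⌈·⌉ = 597
j=3: r + 2k = 1183.400846… → ⌈·⌉ = 1184
j=4: r + 3k = 1770.477769… → ⌈·⌉ = 1771
j=5: r + 4k = 2357.554692… → ⌈·⌉ = 2358
j=6: r + 5k = 2944.631615… → ⌈·⌉ = 2945
j=7: r + 6k = 3531.708538… → ⌈·⌉ = 3532
j=8: r + 7k = 4118.785461… → ⌈·⌉ = 4119
j=9: r + 8k = 4705.862384… → ⌈·⌉ = 4706
j=10: r + 9k = 5292.939307… → ⌈·⌉ = 5293
j=11: r + 10k = 5880.016230… → ⌈·⌉ = 5881
j=12: r + 11k = 6467.093153… → ⌈·⌉ = 6468
j=13: r + 12k = 7054.170076… → ⌈·⌉ = 7055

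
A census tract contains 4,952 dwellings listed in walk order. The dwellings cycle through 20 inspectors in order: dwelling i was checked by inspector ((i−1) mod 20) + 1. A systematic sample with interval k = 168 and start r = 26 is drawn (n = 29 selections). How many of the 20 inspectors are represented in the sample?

Consecutive selections differ by k = 168, so their inspector numbers differ by 168 mod 20 = 8.
gcd(168, 20) = 4, so the sample visits 20/4 = 5 distinct residues mod 20.
Start 26 is inspector 6; the inspectors hit are 2, 6, 10, 14, 18.

5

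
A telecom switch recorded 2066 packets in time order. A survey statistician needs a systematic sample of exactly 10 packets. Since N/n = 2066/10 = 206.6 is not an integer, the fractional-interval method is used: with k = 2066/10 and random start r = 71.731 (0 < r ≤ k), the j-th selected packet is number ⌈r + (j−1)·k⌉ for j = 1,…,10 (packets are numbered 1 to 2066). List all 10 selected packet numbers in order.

72, 279, 485, 692, 899, 1105, 1312, 1518, 1725, 1932

j=1: r + 0k = 71.731 → ⌈·⌉ = 72
j=2: r + 1k = 278.331 → ⌈·⌉ = 279
j=3: r + 2k = 484.931 → ⌈·⌉ = 485
j=4: r + 3k = 691.531 → ⌈·⌉ = 692
j=5: r + 4k = 898.131 → ⌈·⌉ = 899
j=6: r + 5k = 1104.731 → ⌈·⌉ = 1105
j=7: r + 6k = 1311.331 → ⌈·⌉ = 1312
j=8: r + 7k = 1517.931 → ⌈·⌉ = 1518
j=9: r + 8k = 1724.531 → ⌈·⌉ = 1725
j=10: r + 9k = 1931.131 → ⌈·⌉ = 1932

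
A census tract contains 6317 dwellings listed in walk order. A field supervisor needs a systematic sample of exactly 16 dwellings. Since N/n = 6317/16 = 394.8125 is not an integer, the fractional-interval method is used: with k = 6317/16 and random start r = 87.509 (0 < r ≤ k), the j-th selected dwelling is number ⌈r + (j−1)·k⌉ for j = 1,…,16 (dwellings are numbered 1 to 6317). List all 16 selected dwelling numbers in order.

j=1: r + 0k = 87.509 → ⌈·⌉ = 88
j=2: r + 1k = 482.3215 → ⌈·⌉ = 483
j=3: r + 2k = 877.134 → ⌈·⌉ = 878
j=4: r + 3k = 1271.9465 → ⌈·⌉ = 1272
j=5: r + 4k = 1666.759 → ⌈·⌉ = 1667
j=6: r + 5k = 2061.5715 → ⌈·⌉ = 2062
j=7: r + 6k = 2456.384 → ⌈·⌉ = 2457
j=8: r + 7k = 2851.1965 → ⌈·⌉ = 2852
j=9: r + 8k = 3246.009 → ⌈·⌉ = 3247
j=10: r + 9k = 3640.8215 → ⌈·⌉ = 3641
j=11: r + 10k = 4035.634 → ⌈·⌉ = 4036
j=12: r + 11k = 4430.4465 → ⌈·⌉ = 4431
j=13: r + 12k = 4825.259 → ⌈·⌉ = 4826
j=14: r + 13k = 5220.0715 → ⌈·⌉ = 5221
j=15: r + 14k = 5614.884 → ⌈·⌉ = 5615
j=16: r + 15k = 6009.6965 → ⌈·⌉ = 6010

88, 483, 878, 1272, 1667, 2062, 2457, 2852, 3247, 3641, 4036, 4431, 4826, 5221, 5615, 6010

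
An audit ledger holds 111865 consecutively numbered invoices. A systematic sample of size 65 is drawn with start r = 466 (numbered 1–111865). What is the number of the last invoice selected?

k = 111865/65 = 1721
65th selection = r + (65−1)·k = 466 + 64×1721 = 466 + 110144 = 110610

110610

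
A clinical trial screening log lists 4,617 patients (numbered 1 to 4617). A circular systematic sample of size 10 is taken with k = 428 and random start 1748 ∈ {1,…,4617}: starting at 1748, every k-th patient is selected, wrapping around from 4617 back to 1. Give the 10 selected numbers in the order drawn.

Selection 1: 1748
Selection 2: 1748 + 428 = 2176
Selection 3: 2176 + 428 = 2604
Selection 4: 2604 + 428 = 3032
Selection 5: 3032 + 428 = 3460
Selection 6: 3460 + 428 = 3888
Selection 7: 3888 + 428 = 4316
Selection 8: 4316 + 428 = 4744 → 4744 − 4617 = 127
Selection 9: 127 + 428 = 555
Selection 10: 555 + 428 = 983

1748, 2176, 2604, 3032, 3460, 3888, 4316, 127, 555, 983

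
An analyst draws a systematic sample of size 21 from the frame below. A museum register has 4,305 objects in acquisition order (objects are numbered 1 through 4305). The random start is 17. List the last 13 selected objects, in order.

1657, 1862, 2067, 2272, 2477, 2682, 2887, 3092, 3297, 3502, 3707, 3912, 4117

k = N/n = 4305/21 = 205
9th selection = 17 + 8×205 = 1657
10th: 1657 + 205 = 1862
11th: 1862 + 205 = 2067
12th: 2067 + 205 = 2272
13th: 2272 + 205 = 2477
14th: 2477 + 205 = 2682
15th: 2682 + 205 = 2887
16th: 2887 + 205 = 3092
17th: 3092 + 205 = 3297
18th: 3297 + 205 = 3502
19th: 3502 + 205 = 3707
20th: 3707 + 205 = 3912
21st: 3912 + 205 = 4117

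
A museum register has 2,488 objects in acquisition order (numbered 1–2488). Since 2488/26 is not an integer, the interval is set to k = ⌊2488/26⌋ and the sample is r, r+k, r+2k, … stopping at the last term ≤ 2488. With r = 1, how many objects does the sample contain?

k = ⌊2488/26⌋ = 95
Achieved size = ⌊(2488 − 1)/95⌋ + 1 = ⌊2487/95⌋ + 1 = 26 + 1 = 27
(last selection: 1 + 26×95 = 2471 ≤ 2488; next would be 2566 > 2488)

27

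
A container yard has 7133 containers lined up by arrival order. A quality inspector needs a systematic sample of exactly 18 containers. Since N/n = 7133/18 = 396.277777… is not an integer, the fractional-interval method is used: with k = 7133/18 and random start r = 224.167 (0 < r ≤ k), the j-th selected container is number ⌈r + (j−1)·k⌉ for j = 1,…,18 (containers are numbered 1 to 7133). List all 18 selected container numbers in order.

j=1: r + 0k = 224.167 → ⌈·⌉ = 225
j=2: r + 1k = 620.444777… → ⌈·⌉ = 621
j=3: r + 2k = 1016.722555… → ⌈·⌉ = 1017
j=4: r + 3k = 1413.000333… → ⌈·⌉ = 1414
j=5: r + 4k = 1809.278111… → ⌈·⌉ = 1810
j=6: r + 5k = 2205.555888… → ⌈·⌉ = 2206
j=7: r + 6k = 2601.833666… → ⌈·⌉ = 2602
j=8: r + 7k = 2998.111444… → ⌈·⌉ = 2999
j=9: r + 8k = 3394.389222… → ⌈·⌉ = 3395
j=10: r + 9k = 3790.667 → ⌈·⌉ = 3791
j=11: r + 10k = 4186.944777… → ⌈·⌉ = 4187
j=12: r + 11k = 4583.222555… → ⌈·⌉ = 4584
j=13: r + 12k = 4979.500333… → ⌈·⌉ = 4980
j=14: r + 13k = 5375.778111… → ⌈·⌉ = 5376
j=15: r + 14k = 5772.055888… → ⌈·⌉ = 5773
j=16: r + 15k = 6168.333666… → ⌈·⌉ = 6169
j=17: r + 16k = 6564.611444… → ⌈·⌉ = 6565
j=18: r + 17k = 6960.889222… → ⌈·⌉ = 6961

225, 621, 1017, 1414, 1810, 2206, 2602, 2999, 3395, 3791, 4187, 4584, 4980, 5376, 5773, 6169, 6565, 6961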